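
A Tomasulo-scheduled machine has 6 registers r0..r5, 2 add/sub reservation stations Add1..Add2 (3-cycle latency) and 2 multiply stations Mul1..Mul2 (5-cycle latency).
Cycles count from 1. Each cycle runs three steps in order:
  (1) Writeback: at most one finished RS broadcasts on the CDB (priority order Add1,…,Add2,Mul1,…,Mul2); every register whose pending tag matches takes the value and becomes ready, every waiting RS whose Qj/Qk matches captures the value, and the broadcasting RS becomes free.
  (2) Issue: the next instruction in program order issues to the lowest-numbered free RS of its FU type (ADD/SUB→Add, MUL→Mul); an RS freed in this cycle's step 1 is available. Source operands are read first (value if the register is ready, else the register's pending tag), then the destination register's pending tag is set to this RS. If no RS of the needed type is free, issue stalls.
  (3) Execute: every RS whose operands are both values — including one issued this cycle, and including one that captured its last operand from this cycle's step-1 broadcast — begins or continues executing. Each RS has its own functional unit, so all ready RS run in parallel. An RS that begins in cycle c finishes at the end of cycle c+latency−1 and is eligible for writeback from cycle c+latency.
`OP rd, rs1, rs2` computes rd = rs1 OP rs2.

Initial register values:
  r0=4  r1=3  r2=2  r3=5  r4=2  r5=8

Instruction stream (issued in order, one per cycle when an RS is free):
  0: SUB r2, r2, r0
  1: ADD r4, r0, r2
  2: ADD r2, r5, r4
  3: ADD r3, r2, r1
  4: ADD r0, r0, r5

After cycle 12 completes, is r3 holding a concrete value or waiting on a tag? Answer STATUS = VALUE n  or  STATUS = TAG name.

STATUS = TAG Add2

c1: issue SUB r2<-Add1 | r0:4,r1:3,r2:Add1,r3:5,r4:2,r5:8
c2: issue ADD r4<-Add2 | r0:4,r1:3,r2:Add1,r3:5,r4:Add2,r5:8
c3: stall | r0:4,r1:3,r2:Add1,r3:5,r4:Add2,r5:8
c4: CDB Add1=-2; issue ADD r2<-Add1 | r0:4,r1:3,r2:Add1,r3:5,r4:Add2,r5:8
c5: stall | r0:4,r1:3,r2:Add1,r3:5,r4:Add2,r5:8
c6: stall | r0:4,r1:3,r2:Add1,r3:5,r4:Add2,r5:8
c7: CDB Add2=2; issue ADD r3<-Add2 | r0:4,r1:3,r2:Add1,r3:Add2,r4:2,r5:8
c8: stall | r0:4,r1:3,r2:Add1,r3:Add2,r4:2,r5:8
c9: stall | r0:4,r1:3,r2:Add1,r3:Add2,r4:2,r5:8
c10: CDB Add1=10; issue ADD r0<-Add1 | r0:Add1,r1:3,r2:10,r3:Add2,r4:2,r5:8
c11: - | r0:Add1,r1:3,r2:10,r3:Add2,r4:2,r5:8
c12: - | r0:Add1,r1:3,r2:10,r3:Add2,r4:2,r5:8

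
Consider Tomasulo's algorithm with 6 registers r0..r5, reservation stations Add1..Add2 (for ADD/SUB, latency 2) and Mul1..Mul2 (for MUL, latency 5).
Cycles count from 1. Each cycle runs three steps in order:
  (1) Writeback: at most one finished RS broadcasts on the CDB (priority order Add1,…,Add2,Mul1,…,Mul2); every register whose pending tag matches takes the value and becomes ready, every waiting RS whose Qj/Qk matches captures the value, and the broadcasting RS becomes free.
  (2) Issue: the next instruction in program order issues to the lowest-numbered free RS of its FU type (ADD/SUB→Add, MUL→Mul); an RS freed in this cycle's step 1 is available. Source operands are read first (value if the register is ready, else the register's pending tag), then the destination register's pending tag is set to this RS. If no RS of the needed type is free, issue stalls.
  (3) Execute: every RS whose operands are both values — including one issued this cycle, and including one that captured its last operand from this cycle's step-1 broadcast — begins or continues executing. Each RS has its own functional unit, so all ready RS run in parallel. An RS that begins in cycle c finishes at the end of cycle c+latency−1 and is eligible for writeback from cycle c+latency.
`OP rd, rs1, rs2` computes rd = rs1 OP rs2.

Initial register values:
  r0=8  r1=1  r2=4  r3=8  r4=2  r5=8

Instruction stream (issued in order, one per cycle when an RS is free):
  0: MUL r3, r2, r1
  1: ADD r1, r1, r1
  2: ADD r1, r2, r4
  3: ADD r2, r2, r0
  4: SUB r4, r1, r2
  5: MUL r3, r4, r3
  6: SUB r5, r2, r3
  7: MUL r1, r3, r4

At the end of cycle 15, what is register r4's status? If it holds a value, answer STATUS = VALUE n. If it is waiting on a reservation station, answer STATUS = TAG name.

c1: issue MUL r3<-Mul1 | r0:8,r1:1,r2:4,r3:Mul1,r4:2,r5:8
c2: issue ADD r1<-Add1 | r0:8,r1:Add1,r2:4,r3:Mul1,r4:2,r5:8
c3: issue ADD r1<-Add2 | r0:8,r1:Add2,r2:4,r3:Mul1,r4:2,r5:8
c4: CDB Add1=2; issue ADD r2<-Add1 | r0:8,r1:Add2,r2:Add1,r3:Mul1,r4:2,r5:8
c5: CDB Add2=6; issue SUB r4<-Add2 | r0:8,r1:6,r2:Add1,r3:Mul1,r4:Add2,r5:8
c6: CDB Add1=12; issue MUL r3<-Mul2 | r0:8,r1:6,r2:12,r3:Mul2,r4:Add2,r5:8
c7: CDB Mul1=4; issue SUB r5<-Add1 | r0:8,r1:6,r2:12,r3:Mul2,r4:Add2,r5:Add1
c8: CDB Add2=-6; issue MUL r1<-Mul1 | r0:8,r1:Mul1,r2:12,r3:Mul2,r4:-6,r5:Add1
c9: - | r0:8,r1:Mul1,r2:12,r3:Mul2,r4:-6,r5:Add1
c10: - | r0:8,r1:Mul1,r2:12,r3:Mul2,r4:-6,r5:Add1
c11: - | r0:8,r1:Mul1,r2:12,r3:Mul2,r4:-6,r5:Add1
c12: - | r0:8,r1:Mul1,r2:12,r3:Mul2,r4:-6,r5:Add1
c13: CDB Mul2=-24 | r0:8,r1:Mul1,r2:12,r3:-24,r4:-6,r5:Add1
c14: - | r0:8,r1:Mul1,r2:12,r3:-24,r4:-6,r5:Add1
c15: CDB Add1=36 | r0:8,r1:Mul1,r2:12,r3:-24,r4:-6,r5:36

STATUS = VALUE -6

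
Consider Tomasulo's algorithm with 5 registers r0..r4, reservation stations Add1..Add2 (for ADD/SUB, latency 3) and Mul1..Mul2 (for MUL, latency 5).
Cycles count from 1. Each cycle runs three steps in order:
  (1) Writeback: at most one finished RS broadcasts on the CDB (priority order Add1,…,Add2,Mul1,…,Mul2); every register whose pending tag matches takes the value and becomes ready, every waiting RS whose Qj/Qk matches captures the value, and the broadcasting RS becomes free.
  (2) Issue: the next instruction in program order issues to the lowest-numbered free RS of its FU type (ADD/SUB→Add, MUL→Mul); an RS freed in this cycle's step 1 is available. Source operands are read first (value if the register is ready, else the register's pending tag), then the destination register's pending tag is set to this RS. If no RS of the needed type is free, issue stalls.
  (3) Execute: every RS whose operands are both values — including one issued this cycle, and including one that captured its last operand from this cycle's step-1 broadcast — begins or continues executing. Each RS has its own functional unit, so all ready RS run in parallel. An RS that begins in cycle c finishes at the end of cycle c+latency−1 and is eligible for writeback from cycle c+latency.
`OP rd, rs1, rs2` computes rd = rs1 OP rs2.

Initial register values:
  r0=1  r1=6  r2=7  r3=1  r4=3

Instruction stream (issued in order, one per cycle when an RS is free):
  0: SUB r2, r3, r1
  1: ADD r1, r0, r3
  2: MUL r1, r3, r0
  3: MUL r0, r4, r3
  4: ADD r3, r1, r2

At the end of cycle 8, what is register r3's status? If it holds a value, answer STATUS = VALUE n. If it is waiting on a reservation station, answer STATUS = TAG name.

STATUS = TAG Add1

cycle 1: issue SUB r2<-Add1 // r0:1,r1:6,r2:Add1,r3:1,r4:3
cycle 2: issue ADD r1<-Add2 // r0:1,r1:Add2,r2:Add1,r3:1,r4:3
cycle 3: issue MUL r1<-Mul1 // r0:1,r1:Mul1,r2:Add1,r3:1,r4:3
cycle 4: CDB Add1=-5; issue MUL r0<-Mul2 // r0:Mul2,r1:Mul1,r2:-5,r3:1,r4:3
cycle 5: CDB Add2=2; issue ADD r3<-Add1 // r0:Mul2,r1:Mul1,r2:-5,r3:Add1,r4:3
cycle 6: - // r0:Mul2,r1:Mul1,r2:-5,r3:Add1,r4:3
cycle 7: - // r0:Mul2,r1:Mul1,r2:-5,r3:Add1,r4:3
cycle 8: CDB Mul1=1 // r0:Mul2,r1:1,r2:-5,r3:Add1,r4:3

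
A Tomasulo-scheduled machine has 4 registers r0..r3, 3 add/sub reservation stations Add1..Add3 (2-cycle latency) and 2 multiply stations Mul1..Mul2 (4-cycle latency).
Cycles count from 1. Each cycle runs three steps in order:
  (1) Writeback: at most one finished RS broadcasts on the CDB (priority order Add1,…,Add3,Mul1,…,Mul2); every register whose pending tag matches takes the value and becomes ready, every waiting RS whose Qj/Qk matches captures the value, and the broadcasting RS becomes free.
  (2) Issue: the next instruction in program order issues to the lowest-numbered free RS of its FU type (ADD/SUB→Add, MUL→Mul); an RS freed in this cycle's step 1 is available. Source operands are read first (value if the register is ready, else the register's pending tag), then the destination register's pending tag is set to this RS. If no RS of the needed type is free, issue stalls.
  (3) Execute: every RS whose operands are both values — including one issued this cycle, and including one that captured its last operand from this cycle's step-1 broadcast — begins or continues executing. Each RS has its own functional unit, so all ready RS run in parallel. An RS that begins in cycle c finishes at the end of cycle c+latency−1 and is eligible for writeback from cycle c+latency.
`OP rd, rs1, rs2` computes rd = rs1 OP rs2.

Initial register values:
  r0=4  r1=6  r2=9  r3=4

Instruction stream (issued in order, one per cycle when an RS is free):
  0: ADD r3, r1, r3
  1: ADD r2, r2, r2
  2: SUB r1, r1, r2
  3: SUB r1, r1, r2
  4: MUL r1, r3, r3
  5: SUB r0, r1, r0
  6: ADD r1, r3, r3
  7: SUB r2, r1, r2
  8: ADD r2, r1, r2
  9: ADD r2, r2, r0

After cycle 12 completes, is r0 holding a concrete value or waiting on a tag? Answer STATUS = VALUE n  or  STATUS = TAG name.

c1: issue ADD r3<-Add1 | r0:4,r1:6,r2:9,r3:Add1
c2: issue ADD r2<-Add2 | r0:4,r1:6,r2:Add2,r3:Add1
c3: CDB Add1=10; issue SUB r1<-Add1 | r0:4,r1:Add1,r2:Add2,r3:10
c4: CDB Add2=18; issue SUB r1<-Add2 | r0:4,r1:Add2,r2:18,r3:10
c5: issue MUL r1<-Mul1 | r0:4,r1:Mul1,r2:18,r3:10
c6: CDB Add1=-12; issue SUB r0<-Add1 | r0:Add1,r1:Mul1,r2:18,r3:10
c7: issue ADD r1<-Add3 | r0:Add1,r1:Add3,r2:18,r3:10
c8: CDB Add2=-30; issue SUB r2<-Add2 | r0:Add1,r1:Add3,r2:Add2,r3:10
c9: CDB Add3=20; issue ADD r2<-Add3 | r0:Add1,r1:20,r2:Add3,r3:10
c10: CDB Mul1=100; stall | r0:Add1,r1:20,r2:Add3,r3:10
c11: CDB Add2=2; issue ADD r2<-Add2 | r0:Add1,r1:20,r2:Add2,r3:10
c12: CDB Add1=96 | r0:96,r1:20,r2:Add2,r3:10

STATUS = VALUE 96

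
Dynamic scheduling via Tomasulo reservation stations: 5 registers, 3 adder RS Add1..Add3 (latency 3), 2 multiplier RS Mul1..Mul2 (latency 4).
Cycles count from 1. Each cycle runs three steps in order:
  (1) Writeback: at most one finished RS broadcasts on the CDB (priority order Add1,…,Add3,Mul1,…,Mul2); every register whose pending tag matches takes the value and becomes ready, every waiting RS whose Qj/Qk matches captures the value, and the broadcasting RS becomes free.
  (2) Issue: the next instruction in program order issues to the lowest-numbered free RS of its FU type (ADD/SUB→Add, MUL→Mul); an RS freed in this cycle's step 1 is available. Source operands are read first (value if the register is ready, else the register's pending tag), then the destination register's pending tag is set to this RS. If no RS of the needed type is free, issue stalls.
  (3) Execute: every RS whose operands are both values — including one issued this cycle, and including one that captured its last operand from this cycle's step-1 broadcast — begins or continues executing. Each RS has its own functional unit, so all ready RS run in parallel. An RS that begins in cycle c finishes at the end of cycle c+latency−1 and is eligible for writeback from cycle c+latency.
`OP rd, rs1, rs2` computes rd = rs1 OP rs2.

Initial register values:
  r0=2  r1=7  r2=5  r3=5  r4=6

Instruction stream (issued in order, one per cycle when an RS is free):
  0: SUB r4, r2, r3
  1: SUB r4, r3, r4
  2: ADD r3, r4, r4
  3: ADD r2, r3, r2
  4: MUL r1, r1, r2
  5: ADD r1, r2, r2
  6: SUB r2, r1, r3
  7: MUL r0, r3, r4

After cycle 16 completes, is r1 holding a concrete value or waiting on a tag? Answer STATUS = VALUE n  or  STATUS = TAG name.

STATUS = VALUE 30

cycle 1: issue SUB r4<-Add1 // r0:2,r1:7,r2:5,r3:5,r4:Add1
cycle 2: issue SUB r4<-Add2 // r0:2,r1:7,r2:5,r3:5,r4:Add2
cycle 3: issue ADD r3<-Add3 // r0:2,r1:7,r2:5,r3:Add3,r4:Add2
cycle 4: CDB Add1=0; issue ADD r2<-Add1 // r0:2,r1:7,r2:Add1,r3:Add3,r4:Add2
cycle 5: issue MUL r1<-Mul1 // r0:2,r1:Mul1,r2:Add1,r3:Add3,r4:Add2
cycle 6: stall // r0:2,r1:Mul1,r2:Add1,r3:Add3,r4:Add2
cycle 7: CDB Add2=5; issue ADD r1<-Add2 // r0:2,r1:Add2,r2:Add1,r3:Add3,r4:5
cycle 8: stall // r0:2,r1:Add2,r2:Add1,r3:Add3,r4:5
cycle 9: stall // r0:2,r1:Add2,r2:Add1,r3:Add3,r4:5
cycle 10: CDB Add3=10; issue SUB r2<-Add3 // r0:2,r1:Add2,r2:Add3,r3:10,r4:5
cycle 11: issue MUL r0<-Mul2 // r0:Mul2,r1:Add2,r2:Add3,r3:10,r4:5
cycle 12: - // r0:Mul2,r1:Add2,r2:Add3,r3:10,r4:5
cycle 13: CDB Add1=15 // r0:Mul2,r1:Add2,r2:Add3,r3:10,r4:5
cycle 14: - // r0:Mul2,r1:Add2,r2:Add3,r3:10,r4:5
cycle 15: CDB Mul2=50 // r0:50,r1:Add2,r2:Add3,r3:10,r4:5
cycle 16: CDB Add2=30 // r0:50,r1:30,r2:Add3,r3:10,r4:5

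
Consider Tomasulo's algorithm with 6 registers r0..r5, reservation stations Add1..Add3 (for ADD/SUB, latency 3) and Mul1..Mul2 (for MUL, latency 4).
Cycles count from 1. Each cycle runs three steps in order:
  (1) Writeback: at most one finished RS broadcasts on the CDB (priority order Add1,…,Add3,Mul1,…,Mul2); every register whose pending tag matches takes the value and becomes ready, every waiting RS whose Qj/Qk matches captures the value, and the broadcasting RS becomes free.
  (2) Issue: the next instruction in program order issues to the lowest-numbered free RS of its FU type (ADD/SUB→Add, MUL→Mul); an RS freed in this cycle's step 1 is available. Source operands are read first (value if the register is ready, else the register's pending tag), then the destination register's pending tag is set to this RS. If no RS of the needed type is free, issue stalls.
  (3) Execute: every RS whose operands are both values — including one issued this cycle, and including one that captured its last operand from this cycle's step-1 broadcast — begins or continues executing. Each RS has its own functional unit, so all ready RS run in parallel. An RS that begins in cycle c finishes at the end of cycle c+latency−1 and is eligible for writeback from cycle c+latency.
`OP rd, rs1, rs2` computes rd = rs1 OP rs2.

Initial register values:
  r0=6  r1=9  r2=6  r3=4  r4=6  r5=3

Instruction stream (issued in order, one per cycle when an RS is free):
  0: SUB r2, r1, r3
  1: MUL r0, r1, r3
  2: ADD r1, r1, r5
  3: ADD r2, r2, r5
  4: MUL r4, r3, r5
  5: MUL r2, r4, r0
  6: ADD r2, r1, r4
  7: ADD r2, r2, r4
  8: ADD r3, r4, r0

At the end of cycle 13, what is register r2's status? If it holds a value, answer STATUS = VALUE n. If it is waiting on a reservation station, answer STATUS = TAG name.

cycle 1: issue SUB r2<-Add1 // r0:6,r1:9,r2:Add1,r3:4,r4:6,r5:3
cycle 2: issue MUL r0<-Mul1 // r0:Mul1,r1:9,r2:Add1,r3:4,r4:6,r5:3
cycle 3: issue ADD r1<-Add2 // r0:Mul1,r1:Add2,r2:Add1,r3:4,r4:6,r5:3
cycle 4: CDB Add1=5; issue ADD r2<-Add1 // r0:Mul1,r1:Add2,r2:Add1,r3:4,r4:6,r5:3
cycle 5: issue MUL r4<-Mul2 // r0:Mul1,r1:Add2,r2:Add1,r3:4,r4:Mul2,r5:3
cycle 6: CDB Add2=12; stall // r0:Mul1,r1:12,r2:Add1,r3:4,r4:Mul2,r5:3
cycle 7: CDB Add1=8; stall // r0:Mul1,r1:12,r2:8,r3:4,r4:Mul2,r5:3
cycle 8: CDB Mul1=36; issue MUL r2<-Mul1 // r0:36,r1:12,r2:Mul1,r3:4,r4:Mul2,r5:3
cycle 9: CDB Mul2=12; issue ADD r2<-Add1 // r0:36,r1:12,r2:Add1,r3:4,r4:12,r5:3
cycle 10: issue ADD r2<-Add2 // r0:36,r1:12,r2:Add2,r3:4,r4:12,r5:3
cycle 11: issue ADD r3<-Add3 // r0:36,r1:12,r2:Add2,r3:Add3,r4:12,r5:3
cycle 12: CDB Add1=24 // r0:36,r1:12,r2:Add2,r3:Add3,r4:12,r5:3
cycle 13: CDB Mul1=432 // r0:36,r1:12,r2:Add2,r3:Add3,r4:12,r5:3

STATUS = TAG Add2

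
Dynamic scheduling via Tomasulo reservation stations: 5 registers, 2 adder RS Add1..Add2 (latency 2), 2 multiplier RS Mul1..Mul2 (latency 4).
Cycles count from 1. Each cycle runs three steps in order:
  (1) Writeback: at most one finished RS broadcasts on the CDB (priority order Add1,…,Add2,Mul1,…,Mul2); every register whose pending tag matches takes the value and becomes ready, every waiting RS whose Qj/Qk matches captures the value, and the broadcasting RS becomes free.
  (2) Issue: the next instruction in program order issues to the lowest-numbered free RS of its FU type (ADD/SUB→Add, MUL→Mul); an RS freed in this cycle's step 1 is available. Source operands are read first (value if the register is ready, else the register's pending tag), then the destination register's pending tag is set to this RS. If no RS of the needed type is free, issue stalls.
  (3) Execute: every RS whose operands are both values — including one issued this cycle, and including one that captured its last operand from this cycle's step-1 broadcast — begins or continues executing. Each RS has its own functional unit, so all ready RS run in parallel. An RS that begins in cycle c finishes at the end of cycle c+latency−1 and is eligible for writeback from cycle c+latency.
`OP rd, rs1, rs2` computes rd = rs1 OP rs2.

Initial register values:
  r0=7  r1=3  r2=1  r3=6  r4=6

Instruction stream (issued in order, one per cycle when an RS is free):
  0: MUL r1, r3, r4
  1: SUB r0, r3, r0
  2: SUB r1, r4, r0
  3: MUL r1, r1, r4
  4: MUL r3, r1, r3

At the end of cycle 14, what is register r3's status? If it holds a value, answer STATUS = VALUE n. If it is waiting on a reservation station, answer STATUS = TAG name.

c1: issue MUL r1<-Mul1 | r0:7,r1:Mul1,r2:1,r3:6,r4:6
c2: issue SUB r0<-Add1 | r0:Add1,r1:Mul1,r2:1,r3:6,r4:6
c3: issue SUB r1<-Add2 | r0:Add1,r1:Add2,r2:1,r3:6,r4:6
c4: CDB Add1=-1; issue MUL r1<-Mul2 | r0:-1,r1:Mul2,r2:1,r3:6,r4:6
c5: CDB Mul1=36; issue MUL r3<-Mul1 | r0:-1,r1:Mul2,r2:1,r3:Mul1,r4:6
c6: CDB Add2=7 | r0:-1,r1:Mul2,r2:1,r3:Mul1,r4:6
c7: - | r0:-1,r1:Mul2,r2:1,r3:Mul1,r4:6
c8: - | r0:-1,r1:Mul2,r2:1,r3:Mul1,r4:6
c9: - | r0:-1,r1:Mul2,r2:1,r3:Mul1,r4:6
c10: CDB Mul2=42 | r0:-1,r1:42,r2:1,r3:Mul1,r4:6
c11: - | r0:-1,r1:42,r2:1,r3:Mul1,r4:6
c12: - | r0:-1,r1:42,r2:1,r3:Mul1,r4:6
c13: - | r0:-1,r1:42,r2:1,r3:Mul1,r4:6
c14: CDB Mul1=252 | r0:-1,r1:42,r2:1,r3:252,r4:6

STATUS = VALUE 252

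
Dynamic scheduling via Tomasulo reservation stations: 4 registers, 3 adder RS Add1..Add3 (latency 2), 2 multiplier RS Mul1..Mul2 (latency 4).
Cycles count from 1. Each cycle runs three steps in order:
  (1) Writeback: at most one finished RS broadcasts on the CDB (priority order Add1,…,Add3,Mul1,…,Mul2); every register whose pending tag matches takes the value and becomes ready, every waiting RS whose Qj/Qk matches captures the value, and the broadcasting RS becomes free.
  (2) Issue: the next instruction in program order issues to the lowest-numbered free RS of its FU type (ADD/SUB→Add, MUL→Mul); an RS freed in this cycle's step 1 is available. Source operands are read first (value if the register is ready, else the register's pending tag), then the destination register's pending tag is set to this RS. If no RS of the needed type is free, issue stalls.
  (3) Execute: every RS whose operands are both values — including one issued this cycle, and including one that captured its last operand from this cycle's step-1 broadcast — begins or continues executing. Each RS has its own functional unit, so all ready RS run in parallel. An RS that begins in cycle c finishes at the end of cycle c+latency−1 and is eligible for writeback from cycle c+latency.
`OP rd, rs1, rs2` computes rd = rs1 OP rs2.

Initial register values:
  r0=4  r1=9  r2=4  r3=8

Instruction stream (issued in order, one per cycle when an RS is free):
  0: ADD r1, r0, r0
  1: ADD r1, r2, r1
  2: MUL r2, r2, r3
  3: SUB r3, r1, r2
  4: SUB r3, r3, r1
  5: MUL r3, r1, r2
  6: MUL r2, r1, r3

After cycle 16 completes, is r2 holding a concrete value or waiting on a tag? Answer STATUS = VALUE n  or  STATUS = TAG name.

c1: issue ADD r1<-Add1 | r0:4,r1:Add1,r2:4,r3:8
c2: issue ADD r1<-Add2 | r0:4,r1:Add2,r2:4,r3:8
c3: CDB Add1=8; issue MUL r2<-Mul1 | r0:4,r1:Add2,r2:Mul1,r3:8
c4: issue SUB r3<-Add1 | r0:4,r1:Add2,r2:Mul1,r3:Add1
c5: CDB Add2=12; issue SUB r3<-Add2 | r0:4,r1:12,r2:Mul1,r3:Add2
c6: issue MUL r3<-Mul2 | r0:4,r1:12,r2:Mul1,r3:Mul2
c7: CDB Mul1=32; issue MUL r2<-Mul1 | r0:4,r1:12,r2:Mul1,r3:Mul2
c8: - | r0:4,r1:12,r2:Mul1,r3:Mul2
c9: CDB Add1=-20 | r0:4,r1:12,r2:Mul1,r3:Mul2
c10: - | r0:4,r1:12,r2:Mul1,r3:Mul2
c11: CDB Add2=-32 | r0:4,r1:12,r2:Mul1,r3:Mul2
c12: CDB Mul2=384 | r0:4,r1:12,r2:Mul1,r3:384
c13: - | r0:4,r1:12,r2:Mul1,r3:384
c14: - | r0:4,r1:12,r2:Mul1,r3:384
c15: - | r0:4,r1:12,r2:Mul1,r3:384
c16: CDB Mul1=4608 | r0:4,r1:12,r2:4608,r3:384

STATUS = VALUE 4608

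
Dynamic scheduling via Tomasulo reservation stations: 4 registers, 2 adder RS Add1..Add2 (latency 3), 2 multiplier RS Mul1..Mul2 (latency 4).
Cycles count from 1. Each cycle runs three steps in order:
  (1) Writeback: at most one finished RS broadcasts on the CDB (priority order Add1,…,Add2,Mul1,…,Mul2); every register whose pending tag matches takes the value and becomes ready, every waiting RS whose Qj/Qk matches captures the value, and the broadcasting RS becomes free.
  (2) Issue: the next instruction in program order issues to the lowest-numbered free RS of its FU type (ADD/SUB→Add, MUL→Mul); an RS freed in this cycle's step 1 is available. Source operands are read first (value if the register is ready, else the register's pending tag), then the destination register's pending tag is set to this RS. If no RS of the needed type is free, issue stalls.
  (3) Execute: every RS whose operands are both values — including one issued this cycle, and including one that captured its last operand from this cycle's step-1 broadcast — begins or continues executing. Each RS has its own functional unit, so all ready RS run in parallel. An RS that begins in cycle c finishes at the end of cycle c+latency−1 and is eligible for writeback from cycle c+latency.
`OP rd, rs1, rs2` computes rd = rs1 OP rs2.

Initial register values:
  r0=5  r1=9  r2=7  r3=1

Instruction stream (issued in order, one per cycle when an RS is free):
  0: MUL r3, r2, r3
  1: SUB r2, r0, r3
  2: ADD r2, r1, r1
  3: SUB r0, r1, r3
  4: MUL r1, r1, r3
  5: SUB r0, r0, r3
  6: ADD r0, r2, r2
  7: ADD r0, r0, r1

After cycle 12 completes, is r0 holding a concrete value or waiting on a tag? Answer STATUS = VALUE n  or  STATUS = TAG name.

STATUS = TAG Add1

c1: issue MUL r3<-Mul1 | r0:5,r1:9,r2:7,r3:Mul1
c2: issue SUB r2<-Add1 | r0:5,r1:9,r2:Add1,r3:Mul1
c3: issue ADD r2<-Add2 | r0:5,r1:9,r2:Add2,r3:Mul1
c4: stall | r0:5,r1:9,r2:Add2,r3:Mul1
c5: CDB Mul1=7; stall | r0:5,r1:9,r2:Add2,r3:7
c6: CDB Add2=18; issue SUB r0<-Add2 | r0:Add2,r1:9,r2:18,r3:7
c7: issue MUL r1<-Mul1 | r0:Add2,r1:Mul1,r2:18,r3:7
c8: CDB Add1=-2; issue SUB r0<-Add1 | r0:Add1,r1:Mul1,r2:18,r3:7
c9: CDB Add2=2; issue ADD r0<-Add2 | r0:Add2,r1:Mul1,r2:18,r3:7
c10: stall | r0:Add2,r1:Mul1,r2:18,r3:7
c11: CDB Mul1=63; stall | r0:Add2,r1:63,r2:18,r3:7
c12: CDB Add1=-5; issue ADD r0<-Add1 | r0:Add1,r1:63,r2:18,r3:7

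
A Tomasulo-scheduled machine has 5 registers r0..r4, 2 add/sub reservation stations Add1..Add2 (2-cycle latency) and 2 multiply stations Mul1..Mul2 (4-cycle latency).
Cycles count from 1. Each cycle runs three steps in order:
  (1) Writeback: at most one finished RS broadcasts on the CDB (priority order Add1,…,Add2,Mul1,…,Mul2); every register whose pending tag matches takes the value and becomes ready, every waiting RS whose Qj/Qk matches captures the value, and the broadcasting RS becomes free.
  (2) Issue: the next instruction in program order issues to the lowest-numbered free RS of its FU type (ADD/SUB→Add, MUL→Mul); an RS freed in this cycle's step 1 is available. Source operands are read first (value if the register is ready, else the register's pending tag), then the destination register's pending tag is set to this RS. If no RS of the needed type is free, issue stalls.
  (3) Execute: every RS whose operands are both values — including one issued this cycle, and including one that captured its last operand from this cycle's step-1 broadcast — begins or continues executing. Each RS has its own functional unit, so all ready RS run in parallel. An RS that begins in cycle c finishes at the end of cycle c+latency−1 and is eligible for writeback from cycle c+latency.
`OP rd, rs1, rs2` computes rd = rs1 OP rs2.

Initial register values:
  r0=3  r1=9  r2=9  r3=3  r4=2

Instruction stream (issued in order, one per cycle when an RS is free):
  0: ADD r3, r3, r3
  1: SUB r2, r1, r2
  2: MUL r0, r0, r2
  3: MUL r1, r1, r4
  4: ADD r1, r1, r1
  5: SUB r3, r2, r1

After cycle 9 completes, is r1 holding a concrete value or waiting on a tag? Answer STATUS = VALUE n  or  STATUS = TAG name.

STATUS = TAG Add1

cycle 1: issue ADD r3<-Add1 // r0:3,r1:9,r2:9,r3:Add1,r4:2
cycle 2: issue SUB r2<-Add2 // r0:3,r1:9,r2:Add2,r3:Add1,r4:2
cycle 3: CDB Add1=6; issue MUL r0<-Mul1 // r0:Mul1,r1:9,r2:Add2,r3:6,r4:2
cycle 4: CDB Add2=0; issue MUL r1<-Mul2 // r0:Mul1,r1:Mul2,r2:0,r3:6,r4:2
cycle 5: issue ADD r1<-Add1 // r0:Mul1,r1:Add1,r2:0,r3:6,r4:2
cycle 6: issue SUB r3<-Add2 // r0:Mul1,r1:Add1,r2:0,r3:Add2,r4:2
cycle 7: - // r0:Mul1,r1:Add1,r2:0,r3:Add2,r4:2
cycle 8: CDB Mul1=0 // r0:0,r1:Add1,r2:0,r3:Add2,r4:2
cycle 9: CDB Mul2=18 // r0:0,r1:Add1,r2:0,r3:Add2,r4:2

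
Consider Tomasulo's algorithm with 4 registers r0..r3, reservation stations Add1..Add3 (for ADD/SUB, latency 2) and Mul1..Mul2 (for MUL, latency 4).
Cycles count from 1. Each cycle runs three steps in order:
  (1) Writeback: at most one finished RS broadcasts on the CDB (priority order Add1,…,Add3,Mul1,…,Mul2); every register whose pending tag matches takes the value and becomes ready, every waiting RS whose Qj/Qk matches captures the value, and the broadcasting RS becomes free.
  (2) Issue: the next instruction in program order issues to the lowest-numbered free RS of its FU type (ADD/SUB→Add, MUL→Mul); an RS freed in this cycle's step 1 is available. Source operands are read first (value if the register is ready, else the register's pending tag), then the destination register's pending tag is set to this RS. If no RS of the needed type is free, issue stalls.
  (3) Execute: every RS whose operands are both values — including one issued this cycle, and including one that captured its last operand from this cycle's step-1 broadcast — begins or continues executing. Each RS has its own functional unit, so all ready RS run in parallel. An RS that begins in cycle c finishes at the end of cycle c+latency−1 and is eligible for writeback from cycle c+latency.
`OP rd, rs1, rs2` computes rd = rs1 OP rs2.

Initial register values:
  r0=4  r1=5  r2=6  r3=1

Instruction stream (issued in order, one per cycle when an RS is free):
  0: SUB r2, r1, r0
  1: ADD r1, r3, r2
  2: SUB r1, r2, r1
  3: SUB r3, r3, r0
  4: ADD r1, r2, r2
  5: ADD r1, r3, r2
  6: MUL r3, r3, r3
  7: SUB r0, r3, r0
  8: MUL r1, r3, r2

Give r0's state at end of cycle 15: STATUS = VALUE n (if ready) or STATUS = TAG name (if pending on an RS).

c1: issue SUB r2<-Add1 | r0:4,r1:5,r2:Add1,r3:1
c2: issue ADD r1<-Add2 | r0:4,r1:Add2,r2:Add1,r3:1
c3: CDB Add1=1; issue SUB r1<-Add1 | r0:4,r1:Add1,r2:1,r3:1
c4: issue SUB r3<-Add3 | r0:4,r1:Add1,r2:1,r3:Add3
c5: CDB Add2=2; issue ADD r1<-Add2 | r0:4,r1:Add2,r2:1,r3:Add3
c6: CDB Add3=-3; issue ADD r1<-Add3 | r0:4,r1:Add3,r2:1,r3:-3
c7: CDB Add1=-1; issue MUL r3<-Mul1 | r0:4,r1:Add3,r2:1,r3:Mul1
c8: CDB Add2=2; issue SUB r0<-Add1 | r0:Add1,r1:Add3,r2:1,r3:Mul1
c9: CDB Add3=-2; issue MUL r1<-Mul2 | r0:Add1,r1:Mul2,r2:1,r3:Mul1
c10: - | r0:Add1,r1:Mul2,r2:1,r3:Mul1
c11: CDB Mul1=9 | r0:Add1,r1:Mul2,r2:1,r3:9
c12: - | r0:Add1,r1:Mul2,r2:1,r3:9
c13: CDB Add1=5 | r0:5,r1:Mul2,r2:1,r3:9
c14: - | r0:5,r1:Mul2,r2:1,r3:9
c15: CDB Mul2=9 | r0:5,r1:9,r2:1,r3:9

STATUS = VALUE 5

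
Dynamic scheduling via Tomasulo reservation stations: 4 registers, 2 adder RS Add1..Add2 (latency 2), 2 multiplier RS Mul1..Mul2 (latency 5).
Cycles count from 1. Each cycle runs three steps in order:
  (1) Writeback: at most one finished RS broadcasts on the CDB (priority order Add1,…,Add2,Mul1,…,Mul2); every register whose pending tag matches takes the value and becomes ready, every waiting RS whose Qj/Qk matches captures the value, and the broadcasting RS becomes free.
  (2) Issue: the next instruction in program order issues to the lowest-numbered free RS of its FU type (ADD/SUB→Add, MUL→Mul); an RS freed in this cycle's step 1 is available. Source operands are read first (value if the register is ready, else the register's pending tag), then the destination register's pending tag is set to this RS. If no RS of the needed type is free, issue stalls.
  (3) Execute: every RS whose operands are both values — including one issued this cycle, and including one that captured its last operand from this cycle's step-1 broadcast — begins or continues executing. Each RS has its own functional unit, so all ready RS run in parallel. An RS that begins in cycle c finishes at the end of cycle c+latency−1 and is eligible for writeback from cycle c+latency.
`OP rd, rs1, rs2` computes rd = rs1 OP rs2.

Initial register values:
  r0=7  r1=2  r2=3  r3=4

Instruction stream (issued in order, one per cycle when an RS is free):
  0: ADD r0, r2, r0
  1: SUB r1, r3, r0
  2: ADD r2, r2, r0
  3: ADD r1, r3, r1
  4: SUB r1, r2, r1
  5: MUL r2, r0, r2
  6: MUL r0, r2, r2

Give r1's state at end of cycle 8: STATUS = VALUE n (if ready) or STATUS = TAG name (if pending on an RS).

  c1: issue ADD r0<-Add1  regs: r0:Add1,r1:2,r2:3,r3:4
  c2: issue SUB r1<-Add2  regs: r0:Add1,r1:Add2,r2:3,r3:4
  c3: CDB Add1=10; issue ADD r2<-Add1  regs: r0:10,r1:Add2,r2:Add1,r3:4
  c4: stall  regs: r0:10,r1:Add2,r2:Add1,r3:4
  c5: CDB Add1=13; issue ADD r1<-Add1  regs: r0:10,r1:Add1,r2:13,r3:4
  c6: CDB Add2=-6; issue SUB r1<-Add2  regs: r0:10,r1:Add2,r2:13,r3:4
  c7: issue MUL r2<-Mul1  regs: r0:10,r1:Add2,r2:Mul1,r3:4
  c8: CDB Add1=-2; issue MUL r0<-Mul2  regs: r0:Mul2,r1:Add2,r2:Mul1,r3:4

STATUS = TAG Add2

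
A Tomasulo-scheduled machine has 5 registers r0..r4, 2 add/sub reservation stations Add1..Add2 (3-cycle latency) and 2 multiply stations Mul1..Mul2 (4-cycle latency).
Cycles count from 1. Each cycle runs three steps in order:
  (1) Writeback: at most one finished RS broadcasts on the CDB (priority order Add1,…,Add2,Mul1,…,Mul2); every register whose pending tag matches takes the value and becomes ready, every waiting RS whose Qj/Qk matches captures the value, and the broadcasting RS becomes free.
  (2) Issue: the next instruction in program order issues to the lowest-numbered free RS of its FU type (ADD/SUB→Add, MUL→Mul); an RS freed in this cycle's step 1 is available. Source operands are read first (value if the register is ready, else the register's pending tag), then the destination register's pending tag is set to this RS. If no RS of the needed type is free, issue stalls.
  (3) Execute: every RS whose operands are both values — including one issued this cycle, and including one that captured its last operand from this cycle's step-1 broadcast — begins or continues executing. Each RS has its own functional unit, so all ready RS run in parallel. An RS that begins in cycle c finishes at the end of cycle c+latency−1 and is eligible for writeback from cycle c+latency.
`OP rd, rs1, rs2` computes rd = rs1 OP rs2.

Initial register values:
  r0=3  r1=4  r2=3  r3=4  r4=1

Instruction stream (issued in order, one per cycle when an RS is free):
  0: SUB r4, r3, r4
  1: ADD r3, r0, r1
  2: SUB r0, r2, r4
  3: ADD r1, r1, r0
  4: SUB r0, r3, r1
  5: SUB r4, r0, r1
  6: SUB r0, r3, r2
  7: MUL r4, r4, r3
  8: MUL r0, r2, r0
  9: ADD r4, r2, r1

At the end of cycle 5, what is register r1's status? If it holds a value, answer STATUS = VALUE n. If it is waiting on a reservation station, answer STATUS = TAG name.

STATUS = TAG Add2

  c1: issue SUB r4<-Add1  regs: r0:3,r1:4,r2:3,r3:4,r4:Add1
  c2: issue ADD r3<-Add2  regs: r0:3,r1:4,r2:3,r3:Add2,r4:Add1
  c3: stall  regs: r0:3,r1:4,r2:3,r3:Add2,r4:Add1
  c4: CDB Add1=3; issue SUB r0<-Add1  regs: r0:Add1,r1:4,r2:3,r3:Add2,r4:3
  c5: CDB Add2=7; issue ADD r1<-Add2  regs: r0:Add1,r1:Add2,r2:3,r3:7,r4:3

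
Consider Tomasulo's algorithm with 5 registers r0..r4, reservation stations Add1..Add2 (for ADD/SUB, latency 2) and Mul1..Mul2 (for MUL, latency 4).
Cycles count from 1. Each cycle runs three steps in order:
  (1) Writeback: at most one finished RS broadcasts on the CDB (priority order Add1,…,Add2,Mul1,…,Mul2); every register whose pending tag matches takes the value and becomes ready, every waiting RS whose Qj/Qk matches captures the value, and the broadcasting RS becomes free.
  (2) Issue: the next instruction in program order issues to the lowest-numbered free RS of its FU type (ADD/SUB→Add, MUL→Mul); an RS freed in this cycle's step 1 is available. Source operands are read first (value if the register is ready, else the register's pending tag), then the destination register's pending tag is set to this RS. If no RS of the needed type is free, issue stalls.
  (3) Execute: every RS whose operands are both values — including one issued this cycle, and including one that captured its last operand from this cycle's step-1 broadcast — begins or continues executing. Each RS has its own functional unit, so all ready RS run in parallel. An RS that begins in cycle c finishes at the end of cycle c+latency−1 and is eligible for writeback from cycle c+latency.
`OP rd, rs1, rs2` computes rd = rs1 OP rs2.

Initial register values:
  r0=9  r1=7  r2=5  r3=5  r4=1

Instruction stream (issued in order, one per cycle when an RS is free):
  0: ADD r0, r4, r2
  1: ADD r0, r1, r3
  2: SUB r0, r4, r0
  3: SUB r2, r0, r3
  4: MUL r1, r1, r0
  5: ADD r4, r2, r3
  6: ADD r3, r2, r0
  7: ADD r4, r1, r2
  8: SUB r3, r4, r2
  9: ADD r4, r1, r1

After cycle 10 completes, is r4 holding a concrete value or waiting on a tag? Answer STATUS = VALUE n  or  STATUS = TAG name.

  c1: issue ADD r0<-Add1  regs: r0:Add1,r1:7,r2:5,r3:5,r4:1
  c2: issue ADD r0<-Add2  regs: r0:Add2,r1:7,r2:5,r3:5,r4:1
  c3: CDB Add1=6; issue SUB r0<-Add1  regs: r0:Add1,r1:7,r2:5,r3:5,r4:1
  c4: CDB Add2=12; issue SUB r2<-Add2  regs: r0:Add1,r1:7,r2:Add2,r3:5,r4:1
  c5: issue MUL r1<-Mul1  regs: r0:Add1,r1:Mul1,r2:Add2,r3:5,r4:1
  c6: CDB Add1=-11; issue ADD r4<-Add1  regs: r0:-11,r1:Mul1,r2:Add2,r3:5,r4:Add1
  c7: stall  regs: r0:-11,r1:Mul1,r2:Add2,r3:5,r4:Add1
  c8: CDB Add2=-16; issue ADD r3<-Add2  regs: r0:-11,r1:Mul1,r2:-16,r3:Add2,r4:Add1
  c9: stall  regs: r0:-11,r1:Mul1,r2:-16,r3:Add2,r4:Add1
  c10: CDB Add1=-11; issue ADD r4<-Add1  regs: r0:-11,r1:Mul1,r2:-16,r3:Add2,r4:Add1

STATUS = TAG Add1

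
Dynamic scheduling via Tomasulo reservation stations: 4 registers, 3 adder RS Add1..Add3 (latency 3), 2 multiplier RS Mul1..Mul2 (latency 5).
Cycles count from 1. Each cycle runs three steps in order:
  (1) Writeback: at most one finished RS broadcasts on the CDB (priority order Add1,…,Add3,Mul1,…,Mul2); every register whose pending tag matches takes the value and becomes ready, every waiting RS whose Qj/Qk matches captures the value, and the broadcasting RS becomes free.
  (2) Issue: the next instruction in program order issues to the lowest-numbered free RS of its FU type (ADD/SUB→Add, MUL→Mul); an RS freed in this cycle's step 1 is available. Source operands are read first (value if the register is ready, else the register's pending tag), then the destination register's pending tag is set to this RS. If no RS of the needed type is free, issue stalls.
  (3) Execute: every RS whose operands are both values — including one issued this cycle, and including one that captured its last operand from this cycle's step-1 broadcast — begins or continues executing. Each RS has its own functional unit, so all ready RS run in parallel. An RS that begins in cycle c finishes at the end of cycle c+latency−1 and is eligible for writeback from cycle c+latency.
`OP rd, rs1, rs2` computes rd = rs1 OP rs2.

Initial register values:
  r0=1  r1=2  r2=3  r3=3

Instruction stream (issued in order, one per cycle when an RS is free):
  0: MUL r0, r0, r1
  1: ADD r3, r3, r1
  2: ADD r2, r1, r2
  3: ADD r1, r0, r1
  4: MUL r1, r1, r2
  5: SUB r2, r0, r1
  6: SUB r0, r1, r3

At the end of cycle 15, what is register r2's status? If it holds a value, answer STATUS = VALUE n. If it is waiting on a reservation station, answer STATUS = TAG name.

STATUS = TAG Add1

c1: issue MUL r0<-Mul1 | r0:Mul1,r1:2,r2:3,r3:3
c2: issue ADD r3<-Add1 | r0:Mul1,r1:2,r2:3,r3:Add1
c3: issue ADD r2<-Add2 | r0:Mul1,r1:2,r2:Add2,r3:Add1
c4: issue ADD r1<-Add3 | r0:Mul1,r1:Add3,r2:Add2,r3:Add1
c5: CDB Add1=5; issue MUL r1<-Mul2 | r0:Mul1,r1:Mul2,r2:Add2,r3:5
c6: CDB Add2=5; issue SUB r2<-Add1 | r0:Mul1,r1:Mul2,r2:Add1,r3:5
c7: CDB Mul1=2; issue SUB r0<-Add2 | r0:Add2,r1:Mul2,r2:Add1,r3:5
c8: - | r0:Add2,r1:Mul2,r2:Add1,r3:5
c9: - | r0:Add2,r1:Mul2,r2:Add1,r3:5
c10: CDB Add3=4 | r0:Add2,r1:Mul2,r2:Add1,r3:5
c11: - | r0:Add2,r1:Mul2,r2:Add1,r3:5
c12: - | r0:Add2,r1:Mul2,r2:Add1,r3:5
c13: - | r0:Add2,r1:Mul2,r2:Add1,r3:5
c14: - | r0:Add2,r1:Mul2,r2:Add1,r3:5
c15: CDB Mul2=20 | r0:Add2,r1:20,r2:Add1,r3:5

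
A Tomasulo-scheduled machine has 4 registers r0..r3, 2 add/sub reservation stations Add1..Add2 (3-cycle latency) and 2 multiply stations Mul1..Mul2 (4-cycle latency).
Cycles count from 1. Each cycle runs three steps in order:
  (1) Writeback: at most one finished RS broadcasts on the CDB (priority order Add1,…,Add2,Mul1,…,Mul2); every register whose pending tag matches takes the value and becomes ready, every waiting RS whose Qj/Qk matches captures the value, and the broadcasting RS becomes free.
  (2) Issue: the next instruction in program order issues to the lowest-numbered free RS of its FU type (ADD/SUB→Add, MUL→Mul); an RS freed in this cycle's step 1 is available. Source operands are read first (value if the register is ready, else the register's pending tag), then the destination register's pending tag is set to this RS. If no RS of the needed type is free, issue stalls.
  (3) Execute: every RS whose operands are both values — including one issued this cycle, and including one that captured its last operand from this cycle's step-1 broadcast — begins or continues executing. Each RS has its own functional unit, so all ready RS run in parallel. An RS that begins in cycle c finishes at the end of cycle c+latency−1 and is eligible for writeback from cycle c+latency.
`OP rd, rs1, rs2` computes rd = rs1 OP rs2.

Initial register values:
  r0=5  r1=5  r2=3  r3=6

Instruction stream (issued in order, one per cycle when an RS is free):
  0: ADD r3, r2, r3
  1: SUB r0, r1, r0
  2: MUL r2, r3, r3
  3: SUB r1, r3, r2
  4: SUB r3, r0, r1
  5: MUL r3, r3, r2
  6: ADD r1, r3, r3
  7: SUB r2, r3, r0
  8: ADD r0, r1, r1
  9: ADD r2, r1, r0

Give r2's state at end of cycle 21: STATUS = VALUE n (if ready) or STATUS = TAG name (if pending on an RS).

STATUS = TAG Add2

  c1: issue ADD r3<-Add1  regs: r0:5,r1:5,r2:3,r3:Add1
  c2: issue SUB r0<-Add2  regs: r0:Add2,r1:5,r2:3,r3:Add1
  c3: issue MUL r2<-Mul1  regs: r0:Add2,r1:5,r2:Mul1,r3:Add1
  c4: CDB Add1=9; issue SUB r1<-Add1  regs: r0:Add2,r1:Add1,r2:Mul1,r3:9
  c5: CDB Add2=0; issue SUB r3<-Add2  regs: r0:0,r1:Add1,r2:Mul1,r3:Add2
  c6: issue MUL r3<-Mul2  regs: r0:0,r1:Add1,r2:Mul1,r3:Mul2
  c7: stall  regs: r0:0,r1:Add1,r2:Mul1,r3:Mul2
  c8: CDB Mul1=81; stall  regs: r0:0,r1:Add1,r2:81,r3:Mul2
  c9: stall  regs: r0:0,r1:Add1,r2:81,r3:Mul2
  c10: stall  regs: r0:0,r1:Add1,r2:81,r3:Mul2
  c11: CDB Add1=-72; issue ADD r1<-Add1  regs: r0:0,r1:Add1,r2:81,r3:Mul2
  c12: stall  regs: r0:0,r1:Add1,r2:81,r3:Mul2
  c13: stall  regs: r0:0,r1:Add1,r2:81,r3:Mul2
  c14: CDB Add2=72; issue SUB r2<-Add2  regs: r0:0,r1:Add1,r2:Add2,r3:Mul2
  c15: stall  regs: r0:0,r1:Add1,r2:Add2,r3:Mul2
  c16: stall  regs: r0:0,r1:Add1,r2:Add2,r3:Mul2
  c17: stall  regs: r0:0,r1:Add1,r2:Add2,r3:Mul2
  c18: CDB Mul2=5832; stall  regs: r0:0,r1:Add1,r2:Add2,r3:5832
  c19: stall  regs: r0:0,r1:Add1,r2:Add2,r3:5832
  c20: stall  regs: r0:0,r1:Add1,r2:Add2,r3:5832
  c21: CDB Add1=11664; issue ADD r0<-Add1  regs: r0:Add1,r1:11664,r2:Add2,r3:5832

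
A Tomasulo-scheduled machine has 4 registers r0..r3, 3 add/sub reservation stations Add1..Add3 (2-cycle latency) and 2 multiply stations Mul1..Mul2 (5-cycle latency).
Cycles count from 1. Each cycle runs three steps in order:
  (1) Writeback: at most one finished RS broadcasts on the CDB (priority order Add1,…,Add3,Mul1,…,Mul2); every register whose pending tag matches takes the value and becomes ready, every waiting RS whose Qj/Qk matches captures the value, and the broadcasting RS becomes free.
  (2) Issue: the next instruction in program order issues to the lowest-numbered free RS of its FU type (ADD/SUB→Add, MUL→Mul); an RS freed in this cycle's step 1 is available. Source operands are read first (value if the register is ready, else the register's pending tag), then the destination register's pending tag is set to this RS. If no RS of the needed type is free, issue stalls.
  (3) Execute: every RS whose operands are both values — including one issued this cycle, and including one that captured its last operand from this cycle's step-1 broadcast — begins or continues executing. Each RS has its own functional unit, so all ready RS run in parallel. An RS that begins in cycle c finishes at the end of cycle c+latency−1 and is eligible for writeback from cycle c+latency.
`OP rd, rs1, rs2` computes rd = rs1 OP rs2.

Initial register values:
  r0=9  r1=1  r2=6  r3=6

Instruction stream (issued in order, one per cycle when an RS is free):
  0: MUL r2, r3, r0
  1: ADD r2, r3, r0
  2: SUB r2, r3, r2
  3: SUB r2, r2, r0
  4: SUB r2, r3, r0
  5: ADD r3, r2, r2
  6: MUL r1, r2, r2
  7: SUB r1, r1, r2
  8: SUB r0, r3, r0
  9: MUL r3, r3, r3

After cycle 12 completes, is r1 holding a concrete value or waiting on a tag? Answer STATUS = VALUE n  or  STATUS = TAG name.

c1: issue MUL r2<-Mul1 | r0:9,r1:1,r2:Mul1,r3:6
c2: issue ADD r2<-Add1 | r0:9,r1:1,r2:Add1,r3:6
c3: issue SUB r2<-Add2 | r0:9,r1:1,r2:Add2,r3:6
c4: CDB Add1=15; issue SUB r2<-Add1 | r0:9,r1:1,r2:Add1,r3:6
c5: issue SUB r2<-Add3 | r0:9,r1:1,r2:Add3,r3:6
c6: CDB Add2=-9; issue ADD r3<-Add2 | r0:9,r1:1,r2:Add3,r3:Add2
c7: CDB Add3=-3; issue MUL r1<-Mul2 | r0:9,r1:Mul2,r2:-3,r3:Add2
c8: CDB Add1=-18; issue SUB r1<-Add1 | r0:9,r1:Add1,r2:-3,r3:Add2
c9: CDB Add2=-6; issue SUB r0<-Add2 | r0:Add2,r1:Add1,r2:-3,r3:-6
c10: CDB Mul1=54; issue MUL r3<-Mul1 | r0:Add2,r1:Add1,r2:-3,r3:Mul1
c11: CDB Add2=-15 | r0:-15,r1:Add1,r2:-3,r3:Mul1
c12: CDB Mul2=9 | r0:-15,r1:Add1,r2:-3,r3:Mul1

STATUS = TAG Add1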